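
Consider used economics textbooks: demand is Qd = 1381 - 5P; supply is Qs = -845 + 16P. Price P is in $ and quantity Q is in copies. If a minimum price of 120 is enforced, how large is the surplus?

Surplus = 294

At P = 120: Qd = 781 and Qs = 1075.
Surplus = Qs - Qd = 1075 - 781 = 294.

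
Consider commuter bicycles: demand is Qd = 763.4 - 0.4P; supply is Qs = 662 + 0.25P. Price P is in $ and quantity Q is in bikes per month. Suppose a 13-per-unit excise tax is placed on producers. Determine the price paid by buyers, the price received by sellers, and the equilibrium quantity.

P_b = 161, P_s = 148, Q = 699

The tax drives a wedge P_b - P_s = 13. Substituting P_s = P_b - 13 into supply: Qs = 658.75 + 0.25P_b.
Equate demand and the shifted supply: 763.4 - 0.4P_b = 658.75 + 0.25P_b, giving 0.65P_b = 104.65, so P_b = 161.
Then P_s = 161 - 13 = 148 and Q = 763.4 - 0.4(161) = 699.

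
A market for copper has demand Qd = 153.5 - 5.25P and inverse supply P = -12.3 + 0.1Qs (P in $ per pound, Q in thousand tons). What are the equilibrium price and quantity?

P* = 2, Q* = 143

Inverting to quantity form: Qs = 123 + 10P.
The market clears where 153.5 - 5.25P = 123 + 10P. Rearranging, 15.25P = 30.5, hence P* = 2.
Then Q* = 153.5 - 5.25(2) = 143.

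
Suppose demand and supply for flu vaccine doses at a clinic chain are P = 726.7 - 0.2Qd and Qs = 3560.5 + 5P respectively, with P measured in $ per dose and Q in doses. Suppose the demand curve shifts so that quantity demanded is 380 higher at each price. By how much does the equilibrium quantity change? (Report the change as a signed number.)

In direct form, Qd = 3633.5 - 5P.
The market clears where 3633.5 - 5P = 3560.5 + 5P. Rearranging, 10P = 73, hence P* = 7.3.
Substitute back: Q* = 3633.5 - 5(7.3) = 3597.
After the shift, demand is Qd = 4013.5 - 5P.
New equilibrium: 453 = 10P, so P = 45.3 and Q = 3787.
ΔQ = 3787 - 3597 = 190.

ΔQ = 190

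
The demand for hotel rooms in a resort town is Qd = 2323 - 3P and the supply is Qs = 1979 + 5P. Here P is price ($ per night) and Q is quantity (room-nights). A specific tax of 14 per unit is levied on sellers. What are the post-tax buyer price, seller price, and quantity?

P_b = 51.75, P_s = 37.75, Q = 2167.75

With a tax of 14 on sellers, they supply based on the net price P_s = P_b - 14, so Qs = 1909 + 5P_b.
Set Qd = Qs: 2323 - 3P_b = 1909 + 5P_b, so 414 = 8P_b and P_b = 51.75.
So P_s = 37.75 and the quantity traded is Q = 2323 - 3(51.75) = 2167.75.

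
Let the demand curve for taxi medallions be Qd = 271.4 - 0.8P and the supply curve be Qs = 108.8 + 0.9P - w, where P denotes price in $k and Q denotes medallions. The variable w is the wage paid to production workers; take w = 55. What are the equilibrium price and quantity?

P* = 128, Q* = 169

With w = 55, supply is Qs = 53.8 + 0.9P.
Set Qd = Qs: 271.4 - 0.8P = 53.8 + 0.9P, so 217.6 = 1.7P and P* = 128.
Then Q* = 271.4 - 0.8(128) = 169.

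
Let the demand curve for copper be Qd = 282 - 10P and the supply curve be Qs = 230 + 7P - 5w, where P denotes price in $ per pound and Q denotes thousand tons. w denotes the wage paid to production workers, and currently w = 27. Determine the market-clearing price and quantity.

P* = 11, Q* = 172

With w = 27, supply is Qs = 95 + 7P.
The market clears where 282 - 10P = 95 + 7P. Rearranging, 17P = 187, hence P* = 11.
From the demand curve, Q* = 282 - 10(11) = 172.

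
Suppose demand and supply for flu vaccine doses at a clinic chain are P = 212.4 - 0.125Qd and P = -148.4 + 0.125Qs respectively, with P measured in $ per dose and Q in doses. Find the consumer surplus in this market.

Solving each curve for Q: Qd = 1699.2 - 8P and Qs = 1187.2 + 8P.
At equilibrium Qd = Qs, so 1699.2 - 8P = 1187.2 + 8P; collecting terms, 512 = 16P and P* = 32.
From the demand curve, Q* = 1699.2 - 8(32) = 1443.2.
Demand choke price (Qd = 0): P = 1699.2/8 = 212.4. Consumer surplus = ½ × (212.4 - 32) × 1443.2 = 130176.64.

Consumer surplus = 130176.64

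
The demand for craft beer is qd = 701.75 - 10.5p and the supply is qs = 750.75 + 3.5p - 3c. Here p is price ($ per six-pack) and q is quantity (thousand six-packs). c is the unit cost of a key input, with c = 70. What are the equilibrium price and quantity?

With c = 70, supply is qs = 540.75 + 3.5p.
The market clears where 701.75 - 10.5p = 540.75 + 3.5p. Rearranging, 14p = 161, hence p* = 11.5.
Substitute back: q* = 701.75 - 10.5(11.5) = 581.

p* = 11.5, q* = 581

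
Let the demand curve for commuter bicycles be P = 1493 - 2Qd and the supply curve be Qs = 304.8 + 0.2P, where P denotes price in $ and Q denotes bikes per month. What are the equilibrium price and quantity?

P* = 631, Q* = 431

In direct form, Qd = 746.5 - 0.5P.
At equilibrium Qd = Qs, so 746.5 - 0.5P = 304.8 + 0.2P; collecting terms, 441.7 = 0.7P and P* = 631.
Substitute back: Q* = 746.5 - 0.5(631) = 431.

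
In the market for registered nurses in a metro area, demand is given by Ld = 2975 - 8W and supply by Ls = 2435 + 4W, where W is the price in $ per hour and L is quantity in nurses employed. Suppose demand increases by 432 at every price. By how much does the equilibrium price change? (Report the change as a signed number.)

ΔW = 36

At equilibrium Ld = Ls, so 2975 - 8W = 2435 + 4W; collecting terms, 540 = 12W and W* = 45.
From the demand curve, L* = 2975 - 8(45) = 2615.
After the shift, demand is Ld = 3407 - 8W.
Re-solving, 12W = 972 gives W = 81 and L = 2759.
ΔW = 81 - 45 = 36.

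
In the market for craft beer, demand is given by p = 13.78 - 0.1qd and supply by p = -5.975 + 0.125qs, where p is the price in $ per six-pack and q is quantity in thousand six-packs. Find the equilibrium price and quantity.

p* = 5, q* = 87.8

In direct form, qd = 137.8 - 10p and qs = 47.8 + 8p.
Equating demand and supply, 137.8 - 10p = 47.8 + 8p gives 18p = 90, so p* = 5.
Then q* = 137.8 - 10(5) = 87.8.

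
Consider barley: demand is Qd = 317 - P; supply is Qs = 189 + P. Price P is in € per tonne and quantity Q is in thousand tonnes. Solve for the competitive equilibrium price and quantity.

P* = 64, Q* = 253

Equating demand and supply, 317 - P = 189 + P gives 2P = 128, so P* = 64.
Plugging P* into demand: Q* = 317 - 64 = 253.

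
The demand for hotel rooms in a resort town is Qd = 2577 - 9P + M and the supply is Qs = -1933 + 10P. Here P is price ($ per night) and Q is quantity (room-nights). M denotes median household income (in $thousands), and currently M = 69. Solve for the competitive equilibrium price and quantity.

P* = 241, Q* = 477

With M = 69, demand is Qd = 2646 - 9P.
The market clears where 2646 - 9P = -1933 + 10P. Rearranging, 19P = 4579, hence P* = 241.
Then Q* = 2646 - 9(241) = 477.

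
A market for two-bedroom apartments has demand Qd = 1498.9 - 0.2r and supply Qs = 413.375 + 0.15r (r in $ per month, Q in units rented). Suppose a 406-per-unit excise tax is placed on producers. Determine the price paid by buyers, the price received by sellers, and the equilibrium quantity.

r_b = 3275.5, r_s = 2869.5, Q = 843.8

Producers keep r_s = r_b - 406 per unit, so supply in terms of the buyer price is Qs = 352.475 + 0.15r_b.
Set Qd = Qs: 1498.9 - 0.2r_b = 352.475 + 0.15r_b, so 1146.425 = 0.35r_b and r_b = 3275.5.
Then r_s = 3275.5 - 406 = 2869.5 and Q = 1498.9 - 0.2(3275.5) = 843.8.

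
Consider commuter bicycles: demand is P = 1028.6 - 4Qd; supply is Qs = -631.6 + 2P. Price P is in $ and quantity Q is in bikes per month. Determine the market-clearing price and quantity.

Solving each curve for Q: Qd = 257.15 - 0.25P.
The market clears where 257.15 - 0.25P = -631.6 + 2P. Rearranging, 2.25P = 888.75, hence P* = 395.
Then Q* = 257.15 - 0.25(395) = 158.4.

P* = 395, Q* = 158.4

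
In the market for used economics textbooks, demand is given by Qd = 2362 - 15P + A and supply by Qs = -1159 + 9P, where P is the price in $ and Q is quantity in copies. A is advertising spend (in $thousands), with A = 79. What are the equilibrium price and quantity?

With A = 79, demand is Qd = 2441 - 15P.
The market clears where 2441 - 15P = -1159 + 9P. Rearranging, 24P = 3600, hence P* = 150.
Then Q* = 2441 - 15(150) = 191.

P* = 150, Q* = 191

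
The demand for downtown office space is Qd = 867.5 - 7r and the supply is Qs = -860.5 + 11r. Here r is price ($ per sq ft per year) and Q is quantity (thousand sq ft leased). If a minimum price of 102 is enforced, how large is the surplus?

Surplus = 108

At r = 102: Qd = 153.5 and Qs = 261.5.
Surplus = Qs - Qd = 261.5 - 153.5 = 108.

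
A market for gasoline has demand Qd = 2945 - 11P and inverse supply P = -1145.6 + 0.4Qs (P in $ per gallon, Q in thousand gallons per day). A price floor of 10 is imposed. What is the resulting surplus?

Surplus = 54

In direct form, Qs = 2864 + 2.5P.
At P = 10: Qd = 2835 and Qs = 2889.
Surplus = Qs - Qd = 2889 - 2835 = 54.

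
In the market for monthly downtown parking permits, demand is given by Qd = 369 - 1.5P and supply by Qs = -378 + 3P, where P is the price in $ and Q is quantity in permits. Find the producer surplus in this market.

At equilibrium Qd = Qs, so 369 - 1.5P = -378 + 3P; collecting terms, 747 = 4.5P and P* = 166.
Plugging P* into demand: Q* = 369 - 1.5(166) = 120.
Supply choke price (Qs = 0): P = 126. Producer surplus = ½ × (166 - 126) × 120 = 2400.

Producer surplus = 2400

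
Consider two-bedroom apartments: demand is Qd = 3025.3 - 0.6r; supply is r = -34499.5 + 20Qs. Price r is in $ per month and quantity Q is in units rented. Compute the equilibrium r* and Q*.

r* = 2000.5, Q* = 1825

In direct form, Qs = 1724.975 + 0.05r.
At equilibrium Qd = Qs, so 3025.3 - 0.6r = 1724.975 + 0.05r; collecting terms, 1300.325 = 0.65r and r* = 2000.5.
From the demand curve, Q* = 3025.3 - 0.6(2000.5) = 1825.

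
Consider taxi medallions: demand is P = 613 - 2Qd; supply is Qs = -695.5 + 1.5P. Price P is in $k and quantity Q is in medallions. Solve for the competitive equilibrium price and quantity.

P* = 501, Q* = 56

In direct form, Qd = 306.5 - 0.5P.
Set Qd = Qs: 306.5 - 0.5P = -695.5 + 1.5P, so 1002 = 2P and P* = 501.
Plugging P* into demand: Q* = 306.5 - 0.5(501) = 56.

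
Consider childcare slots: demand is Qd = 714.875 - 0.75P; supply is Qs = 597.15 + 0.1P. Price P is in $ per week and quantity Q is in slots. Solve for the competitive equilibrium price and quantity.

P* = 138.5, Q* = 611

At equilibrium Qd = Qs, so 714.875 - 0.75P = 597.15 + 0.1P; collecting terms, 117.725 = 0.85P and P* = 138.5.
Then Q* = 714.875 - 0.75(138.5) = 611.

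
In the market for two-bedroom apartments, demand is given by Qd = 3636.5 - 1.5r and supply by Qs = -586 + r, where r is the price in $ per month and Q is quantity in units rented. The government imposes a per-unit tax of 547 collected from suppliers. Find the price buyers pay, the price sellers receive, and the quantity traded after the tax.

With a tax of 547 on suppliers, they supply based on the net price r_s = r_b - 547, so Qs = -1133 + r_b.
Equate demand and the shifted supply: 3636.5 - 1.5r_b = -1133 + r_b, giving 2.5r_b = 4769.5, so r_b = 1907.8.
So r_s = 1360.8 and the quantity traded is Q = 3636.5 - 1.5(1907.8) = 774.8.

r_b = 1907.8, r_s = 1360.8, Q = 774.8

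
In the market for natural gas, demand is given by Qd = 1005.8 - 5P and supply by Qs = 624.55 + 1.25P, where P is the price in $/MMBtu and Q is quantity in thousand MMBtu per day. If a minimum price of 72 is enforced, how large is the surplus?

With P fixed at 72, quantity demanded is 645.8 and quantity supplied is 714.55.
Surplus = Qs - Qd = 714.55 - 645.8 = 68.75.

Surplus = 68.75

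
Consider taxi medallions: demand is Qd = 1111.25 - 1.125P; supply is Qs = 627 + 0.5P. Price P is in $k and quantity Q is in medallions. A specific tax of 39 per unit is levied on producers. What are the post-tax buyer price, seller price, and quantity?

The tax drives a wedge P_b - P_s = 39. Substituting P_s = P_b - 39 into supply: Qs = 607.5 + 0.5P_b.
Equate demand and the shifted supply: 1111.25 - 1.125P_b = 607.5 + 0.5P_b, giving 1.625P_b = 503.75, so P_b = 310.
So P_s = 271 and the quantity traded is Q = 1111.25 - 1.125(310) = 762.5.

P_b = 310, P_s = 271, Q = 762.5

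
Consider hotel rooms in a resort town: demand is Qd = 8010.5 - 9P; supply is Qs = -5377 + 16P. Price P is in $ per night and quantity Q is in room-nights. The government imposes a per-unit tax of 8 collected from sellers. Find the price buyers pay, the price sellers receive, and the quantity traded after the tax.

The tax drives a wedge P_b - P_s = 8. Substituting P_s = P_b - 8 into supply: Qs = -5505 + 16P_b.
Equate demand and the shifted supply: 8010.5 - 9P_b = -5505 + 16P_b, giving 25P_b = 13515.5, so P_b = 540.62.
So P_s = 532.62 and the quantity traded is Q = 8010.5 - 9(540.62) = 3144.92.

P_b = 540.62, P_s = 532.62, Q = 3144.92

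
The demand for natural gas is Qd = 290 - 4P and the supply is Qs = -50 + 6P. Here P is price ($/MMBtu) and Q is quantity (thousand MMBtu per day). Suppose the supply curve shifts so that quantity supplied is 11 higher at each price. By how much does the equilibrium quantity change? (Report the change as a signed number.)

ΔQ = 4.4

Set Qd = Qs: 290 - 4P = -50 + 6P, so 340 = 10P and P* = 34.
Then Q* = 290 - 4(34) = 154.
After the shift, supply is Qs = -39 + 6P.
New equilibrium: 329 = 10P, so P = 32.9 and Q = 158.4.
ΔQ = 158.4 - 154 = 4.4.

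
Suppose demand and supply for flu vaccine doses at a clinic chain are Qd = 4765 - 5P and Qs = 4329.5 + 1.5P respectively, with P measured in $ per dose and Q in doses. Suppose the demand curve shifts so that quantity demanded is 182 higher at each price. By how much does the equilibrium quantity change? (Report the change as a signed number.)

ΔQ = 42

Equating demand and supply, 4765 - 5P = 4329.5 + 1.5P gives 6.5P = 435.5, so P* = 67.
Plugging P* into demand: Q* = 4765 - 5(67) = 4430.
After the shift, demand is Qd = 4947 - 5P.
Re-solving, 6.5P = 617.5 gives P = 95 and Q = 4472.
ΔQ = 4472 - 4430 = 42.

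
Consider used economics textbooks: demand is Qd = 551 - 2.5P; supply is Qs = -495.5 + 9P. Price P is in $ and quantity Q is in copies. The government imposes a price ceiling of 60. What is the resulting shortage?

With P fixed at 60, quantity demanded is 401 and quantity supplied is 44.5.
Shortage = Qd - Qs = 401 - 44.5 = 356.5.

Shortage = 356.5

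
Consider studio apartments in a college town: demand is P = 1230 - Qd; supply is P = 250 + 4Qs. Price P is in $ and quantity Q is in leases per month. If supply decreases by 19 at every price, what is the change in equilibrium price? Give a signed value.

ΔP = 15.2

In direct form, Qd = 1230 - P and Qs = -62.5 + 0.25P.
Equating demand and supply, 1230 - P = -62.5 + 0.25P gives 1.25P = 1292.5, so P* = 1034.
Plugging P* into demand: Q* = 1230 - 1034 = 196.
After the shift, supply is Qs = -81.5 + 0.25P.
New equilibrium: 1311.5 = 1.25P, so P = 1049.2 and Q = 180.8.
ΔP = 1049.2 - 1034 = 15.2.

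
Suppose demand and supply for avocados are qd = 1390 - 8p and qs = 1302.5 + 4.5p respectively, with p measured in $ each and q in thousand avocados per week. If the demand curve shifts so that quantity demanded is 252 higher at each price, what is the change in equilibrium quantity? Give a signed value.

Δq = 90.72

At equilibrium qd = qs, so 1390 - 8p = 1302.5 + 4.5p; collecting terms, 87.5 = 12.5p and p* = 7.
Plugging p* into demand: q* = 1390 - 8(7) = 1334.
After the shift, demand is qd = 1642 - 8p.
Re-solving, 12.5p = 339.5 gives p = 27.16 and q = 1424.72.
Δq = 1424.72 - 1334 = 90.72.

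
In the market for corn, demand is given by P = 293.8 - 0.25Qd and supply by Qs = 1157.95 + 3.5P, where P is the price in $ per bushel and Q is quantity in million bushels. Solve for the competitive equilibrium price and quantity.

Solving each curve for Q: Qd = 1175.2 - 4P.
At equilibrium Qd = Qs, so 1175.2 - 4P = 1157.95 + 3.5P; collecting terms, 17.25 = 7.5P and P* = 2.3.
Substitute back: Q* = 1175.2 - 4(2.3) = 1166.

P* = 2.3, Q* = 1166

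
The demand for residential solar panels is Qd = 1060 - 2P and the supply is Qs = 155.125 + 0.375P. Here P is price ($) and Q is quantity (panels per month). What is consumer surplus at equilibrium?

Consumer surplus = 22201

At equilibrium Qd = Qs, so 1060 - 2P = 155.125 + 0.375P; collecting terms, 904.875 = 2.375P and P* = 381.
From the demand curve, Q* = 1060 - 2(381) = 298.
Demand choke price (Qd = 0): P = 1060/2 = 530. Consumer surplus = ½ × (530 - 381) × 298 = 22201.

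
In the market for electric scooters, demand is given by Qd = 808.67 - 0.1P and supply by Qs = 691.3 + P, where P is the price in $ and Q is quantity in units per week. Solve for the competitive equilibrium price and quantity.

P* = 106.7, Q* = 798

Set Qd = Qs: 808.67 - 0.1P = 691.3 + P, so 117.37 = 1.1P and P* = 106.7.
From the demand curve, Q* = 808.67 - 0.1(106.7) = 798.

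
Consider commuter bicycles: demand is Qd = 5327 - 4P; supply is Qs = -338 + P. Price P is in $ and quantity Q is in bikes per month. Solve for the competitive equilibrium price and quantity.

P* = 1133, Q* = 795

The market clears where 5327 - 4P = -338 + P. Rearranging, 5P = 5665, hence P* = 1133.
Plugging P* into demand: Q* = 5327 - 4(1133) = 795.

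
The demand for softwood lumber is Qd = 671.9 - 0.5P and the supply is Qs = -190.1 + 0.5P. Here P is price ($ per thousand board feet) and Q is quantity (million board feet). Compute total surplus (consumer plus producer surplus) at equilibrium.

The market clears where 671.9 - 0.5P = -190.1 + 0.5P. Rearranging, P = 862, hence P* = 862.
Then Q* = 671.9 - 0.5(862) = 240.9.
Demand choke price = 1343.8; supply choke price = 380.2. CS = ½(1343.8 - 862)(240.9) = 58032.81; PS = ½(862 - 380.2)(240.9) = 58032.81. Total surplus = 116065.62.

Total surplus = 116065.62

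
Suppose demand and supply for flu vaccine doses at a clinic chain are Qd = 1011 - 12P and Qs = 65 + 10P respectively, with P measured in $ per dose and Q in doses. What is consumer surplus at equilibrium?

Equating demand and supply, 1011 - 12P = 65 + 10P gives 22P = 946, so P* = 43.
From the demand curve, Q* = 1011 - 12(43) = 495.
Demand choke price (Qd = 0): P = 1011/12 = 84.25. Consumer surplus = ½ × (84.25 - 43) × 495 = 10209.375.

Consumer surplus = 10209.375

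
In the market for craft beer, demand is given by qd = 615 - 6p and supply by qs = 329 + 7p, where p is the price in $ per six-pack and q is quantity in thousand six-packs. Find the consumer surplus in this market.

At equilibrium qd = qs, so 615 - 6p = 329 + 7p; collecting terms, 286 = 13p and p* = 22.
From the demand curve, q* = 615 - 6(22) = 483.
Demand choke price (qd = 0): p = 615/6 = 102.5. Consumer surplus = ½ × (102.5 - 22) × 483 = 19440.75.

Consumer surplus = 19440.75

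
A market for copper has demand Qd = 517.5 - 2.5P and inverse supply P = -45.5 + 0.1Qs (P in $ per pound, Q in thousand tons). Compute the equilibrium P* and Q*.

Solving each curve for Q: Qs = 455 + 10P.
Equating demand and supply, 517.5 - 2.5P = 455 + 10P gives 12.5P = 62.5, so P* = 5.
Then Q* = 517.5 - 2.5(5) = 505.

P* = 5, Q* = 505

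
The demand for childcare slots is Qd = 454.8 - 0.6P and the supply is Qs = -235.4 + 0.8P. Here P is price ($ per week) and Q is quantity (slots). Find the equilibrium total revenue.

Total revenue = 78387

Equating demand and supply, 454.8 - 0.6P = -235.4 + 0.8P gives 1.4P = 690.2, so P* = 493.
Plugging P* into demand: Q* = 454.8 - 0.6(493) = 159.
Total revenue = P* × Q* = 493 × 159 = 78387.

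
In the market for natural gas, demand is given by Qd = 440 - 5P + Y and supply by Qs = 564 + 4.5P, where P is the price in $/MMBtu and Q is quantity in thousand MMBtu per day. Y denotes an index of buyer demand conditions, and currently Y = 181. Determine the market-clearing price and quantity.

P* = 6, Q* = 591

With Y = 181, demand is Qd = 621 - 5P.
Equating demand and supply, 621 - 5P = 564 + 4.5P gives 9.5P = 57, so P* = 6.
Substitute back: Q* = 621 - 5(6) = 591.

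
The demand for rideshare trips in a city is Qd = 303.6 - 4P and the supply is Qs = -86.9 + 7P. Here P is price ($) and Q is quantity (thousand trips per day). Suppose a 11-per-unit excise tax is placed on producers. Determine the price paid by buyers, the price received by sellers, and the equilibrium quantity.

Producers keep P_s = P_b - 11 per unit, so supply in terms of the buyer price is Qs = -163.9 + 7P_b.
Equate demand and the shifted supply: 303.6 - 4P_b = -163.9 + 7P_b, giving 11P_b = 467.5, so P_b = 42.5.
So P_s = 31.5 and the quantity traded is Q = 303.6 - 4(42.5) = 133.6.

P_b = 42.5, P_s = 31.5, Q = 133.6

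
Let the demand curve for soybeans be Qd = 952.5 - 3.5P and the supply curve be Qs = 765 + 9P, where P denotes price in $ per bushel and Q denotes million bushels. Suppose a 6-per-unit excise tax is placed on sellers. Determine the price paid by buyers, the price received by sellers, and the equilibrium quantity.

Sellers keep P_s = P_b - 6 per unit, so supply in terms of the buyer price is Qs = 711 + 9P_b.
Set Qd = Qs: 952.5 - 3.5P_b = 711 + 9P_b, so 241.5 = 12.5P_b and P_b = 19.32.
Then P_s = 19.32 - 6 = 13.32 and Q = 952.5 - 3.5(19.32) = 884.88.

P_b = 19.32, P_s = 13.32, Q = 884.88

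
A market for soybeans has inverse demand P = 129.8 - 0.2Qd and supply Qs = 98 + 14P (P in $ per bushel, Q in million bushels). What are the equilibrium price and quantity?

P* = 29, Q* = 504

In direct form, Qd = 649 - 5P.
Set Qd = Qs: 649 - 5P = 98 + 14P, so 551 = 19P and P* = 29.
Then Q* = 649 - 5(29) = 504.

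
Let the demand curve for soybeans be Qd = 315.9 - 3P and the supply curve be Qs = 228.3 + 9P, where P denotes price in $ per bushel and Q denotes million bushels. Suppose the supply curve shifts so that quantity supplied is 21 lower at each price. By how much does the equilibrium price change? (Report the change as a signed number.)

ΔP = 1.75

Set Qd = Qs: 315.9 - 3P = 228.3 + 9P, so 87.6 = 12P and P* = 7.3.
From the demand curve, Q* = 315.9 - 3(7.3) = 294.
After the shift, supply is Qs = 207.3 + 9P.
New equilibrium: 108.6 = 12P, so P = 9.05 and Q = 288.75.
ΔP = 9.05 - 7.3 = 1.75.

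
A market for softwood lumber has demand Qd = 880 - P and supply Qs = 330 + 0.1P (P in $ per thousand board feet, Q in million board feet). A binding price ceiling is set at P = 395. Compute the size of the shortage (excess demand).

With P fixed at 395, quantity demanded is 485 and quantity supplied is 369.5.
Shortage = Qd - Qs = 485 - 369.5 = 115.5.

Shortage = 115.5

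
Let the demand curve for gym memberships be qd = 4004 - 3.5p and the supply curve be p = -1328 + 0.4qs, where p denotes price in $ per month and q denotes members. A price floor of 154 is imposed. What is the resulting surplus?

Surplus = 240

In direct form, qs = 3320 + 2.5p.
Evaluating both curves at the floor price 154 gives qd = 3465, qs = 3705.
Surplus = qs - qd = 3705 - 3465 = 240.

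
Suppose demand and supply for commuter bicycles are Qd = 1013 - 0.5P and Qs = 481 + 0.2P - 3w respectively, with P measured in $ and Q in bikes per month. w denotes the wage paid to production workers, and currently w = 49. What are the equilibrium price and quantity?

P* = 970, Q* = 528

With w = 49, supply is Qs = 334 + 0.2P.
At equilibrium Qd = Qs, so 1013 - 0.5P = 334 + 0.2P; collecting terms, 679 = 0.7P and P* = 970.
From the demand curve, Q* = 1013 - 0.5(970) = 528.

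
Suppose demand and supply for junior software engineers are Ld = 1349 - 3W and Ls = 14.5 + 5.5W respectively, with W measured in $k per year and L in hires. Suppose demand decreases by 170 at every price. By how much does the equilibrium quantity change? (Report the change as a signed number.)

At equilibrium Ld = Ls, so 1349 - 3W = 14.5 + 5.5W; collecting terms, 1334.5 = 8.5W and W* = 157.
Then L* = 1349 - 3(157) = 878.
After the shift, demand is Ld = 1179 - 3W.
Re-solving, 8.5W = 1164.5 gives W = 137 and L = 768.
ΔL = 768 - 878 = -110.

ΔL = -110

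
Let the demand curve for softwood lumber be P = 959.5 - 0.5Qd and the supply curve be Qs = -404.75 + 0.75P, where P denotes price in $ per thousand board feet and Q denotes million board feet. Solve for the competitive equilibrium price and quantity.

P* = 845, Q* = 229

In direct form, Qd = 1919 - 2P.
At equilibrium Qd = Qs, so 1919 - 2P = -404.75 + 0.75P; collecting terms, 2323.75 = 2.75P and P* = 845.
From the demand curve, Q* = 1919 - 2(845) = 229.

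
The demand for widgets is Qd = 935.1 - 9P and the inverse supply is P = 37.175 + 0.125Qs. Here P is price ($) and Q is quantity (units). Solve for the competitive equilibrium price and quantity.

P* = 72.5, Q* = 282.6

In direct form, Qs = -297.4 + 8P.
At equilibrium Qd = Qs, so 935.1 - 9P = -297.4 + 8P; collecting terms, 1232.5 = 17P and P* = 72.5.
Then Q* = 935.1 - 9(72.5) = 282.6.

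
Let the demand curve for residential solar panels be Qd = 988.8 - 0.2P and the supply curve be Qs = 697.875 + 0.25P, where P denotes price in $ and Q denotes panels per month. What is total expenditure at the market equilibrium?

Total expenditure = 555666.75

Set Qd = Qs: 988.8 - 0.2P = 697.875 + 0.25P, so 290.925 = 0.45P and P* = 646.5.
Then Q* = 988.8 - 0.2(646.5) = 859.5.
Total expenditure = P* × Q* = 646.5 × 859.5 = 555666.75.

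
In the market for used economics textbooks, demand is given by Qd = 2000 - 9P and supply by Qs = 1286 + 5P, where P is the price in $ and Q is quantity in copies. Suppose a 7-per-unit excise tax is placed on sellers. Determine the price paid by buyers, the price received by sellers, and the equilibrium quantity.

P_b = 53.5, P_s = 46.5, Q = 1518.5

Sellers keep P_s = P_b - 7 per unit, so supply in terms of the buyer price is Qs = 1251 + 5P_b.
Set Qd = Qs: 2000 - 9P_b = 1251 + 5P_b, so 749 = 14P_b and P_b = 53.5.
So P_s = 46.5 and the quantity traded is Q = 2000 - 9(53.5) = 1518.5.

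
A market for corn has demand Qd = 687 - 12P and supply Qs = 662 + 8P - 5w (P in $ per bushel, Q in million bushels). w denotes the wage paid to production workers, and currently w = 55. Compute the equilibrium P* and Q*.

P* = 15, Q* = 507

With w = 55, supply is Qs = 387 + 8P.
Equating demand and supply, 687 - 12P = 387 + 8P gives 20P = 300, so P* = 15.
Then Q* = 687 - 12(15) = 507.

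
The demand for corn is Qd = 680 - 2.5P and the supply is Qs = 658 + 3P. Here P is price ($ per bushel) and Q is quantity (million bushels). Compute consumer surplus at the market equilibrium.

The market clears where 680 - 2.5P = 658 + 3P. Rearranging, 5.5P = 22, hence P* = 4.
Substitute back: Q* = 680 - 2.5(4) = 670.
Demand choke price (Qd = 0): P = 680/2.5 = 272. Consumer surplus = ½ × (272 - 4) × 670 = 89780.

Consumer surplus = 89780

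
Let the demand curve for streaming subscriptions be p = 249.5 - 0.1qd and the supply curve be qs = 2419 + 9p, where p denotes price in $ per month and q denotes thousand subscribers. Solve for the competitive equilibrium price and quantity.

Rewriting in direct form: qd = 2495 - 10p.
At equilibrium qd = qs, so 2495 - 10p = 2419 + 9p; collecting terms, 76 = 19p and p* = 4.
Then q* = 2495 - 10(4) = 2455.

p* = 4, q* = 2455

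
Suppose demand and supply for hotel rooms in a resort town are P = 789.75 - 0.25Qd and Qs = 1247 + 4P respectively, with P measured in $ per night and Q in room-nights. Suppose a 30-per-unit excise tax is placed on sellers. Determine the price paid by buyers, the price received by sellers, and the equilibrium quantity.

Rewriting in direct form: Qd = 3159 - 4P.
The tax drives a wedge P_b - P_s = 30. Substituting P_s = P_b - 30 into supply: Qs = 1127 + 4P_b.
Market clearing requires 3159 - 4P_b = 1127 + 4P_b; hence 2032 = 8P_b and P_b = 254.
So P_s = 224 and the quantity traded is Q = 3159 - 4(254) = 2143.

P_b = 254, P_s = 224, Q = 2143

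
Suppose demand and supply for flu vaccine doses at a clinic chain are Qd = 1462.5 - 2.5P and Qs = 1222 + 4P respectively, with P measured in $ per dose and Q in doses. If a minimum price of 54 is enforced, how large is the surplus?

At P = 54: Qd = 1327.5 and Qs = 1438.
Surplus = Qs - Qd = 1438 - 1327.5 = 110.5.

Surplus = 110.5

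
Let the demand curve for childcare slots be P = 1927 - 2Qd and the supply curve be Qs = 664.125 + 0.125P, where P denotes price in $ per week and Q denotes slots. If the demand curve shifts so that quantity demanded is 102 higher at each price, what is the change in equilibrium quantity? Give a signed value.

ΔQ = 20.4

Inverting to quantity form: Qd = 963.5 - 0.5P.
The market clears where 963.5 - 0.5P = 664.125 + 0.125P. Rearranging, 0.625P = 299.375, hence P* = 479.
Then Q* = 963.5 - 0.5(479) = 724.
After the shift, demand is Qd = 1065.5 - 0.5P.
New equilibrium: 401.375 = 0.625P, so P = 642.2 and Q = 744.4.
ΔQ = 744.4 - 724 = 20.4.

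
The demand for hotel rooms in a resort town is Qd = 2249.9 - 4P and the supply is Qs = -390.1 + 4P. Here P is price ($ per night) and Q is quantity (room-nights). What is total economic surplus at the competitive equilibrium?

Total surplus = 216178.5025

Equating demand and supply, 2249.9 - 4P = -390.1 + 4P gives 8P = 2640, so P* = 330.
Substitute back: Q* = 2249.9 - 4(330) = 929.9.
Demand choke price = 562.475; supply choke price = 97.525. CS = ½(562.475 - 330)(929.9) = 108089.25125; PS = ½(330 - 97.525)(929.9) = 108089.25125. Total surplus = 216178.5025.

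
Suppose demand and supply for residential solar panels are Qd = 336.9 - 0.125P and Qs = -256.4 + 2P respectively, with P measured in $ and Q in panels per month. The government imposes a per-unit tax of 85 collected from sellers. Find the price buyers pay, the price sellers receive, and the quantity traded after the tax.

Sellers keep P_s = P_b - 85 per unit, so supply in terms of the buyer price is Qs = -426.4 + 2P_b.
Equate demand and the shifted supply: 336.9 - 0.125P_b = -426.4 + 2P_b, giving 2.125P_b = 763.3, so P_b = 359.2.
Then P_s = 359.2 - 85 = 274.2 and Q = 336.9 - 0.125(359.2) = 292.

P_b = 359.2, P_s = 274.2, Q = 292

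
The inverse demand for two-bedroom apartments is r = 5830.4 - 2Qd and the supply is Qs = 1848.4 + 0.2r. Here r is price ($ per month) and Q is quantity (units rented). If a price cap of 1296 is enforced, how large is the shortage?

In direct form, Qd = 2915.2 - 0.5r.
Evaluating both curves at the ceiling price 1296 gives Qd = 2267.2, Qs = 2107.6.
Shortage = Qd - Qs = 2267.2 - 2107.6 = 159.6.

Shortage = 159.6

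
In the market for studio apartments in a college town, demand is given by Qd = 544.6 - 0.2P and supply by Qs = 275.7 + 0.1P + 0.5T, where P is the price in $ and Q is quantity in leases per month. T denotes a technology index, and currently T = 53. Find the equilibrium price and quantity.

P* = 808, Q* = 383

With T = 53, supply is Qs = 302.2 + 0.1P.
The market clears where 544.6 - 0.2P = 302.2 + 0.1P. Rearranging, 0.3P = 242.4, hence P* = 808.
Substitute back: Q* = 544.6 - 0.2(808) = 383.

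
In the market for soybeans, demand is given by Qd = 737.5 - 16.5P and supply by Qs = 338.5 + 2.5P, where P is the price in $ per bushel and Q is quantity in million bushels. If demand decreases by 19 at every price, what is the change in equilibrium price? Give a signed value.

Set Qd = Qs: 737.5 - 16.5P = 338.5 + 2.5P, so 399 = 19P and P* = 21.
Plugging P* into demand: Q* = 737.5 - 16.5(21) = 391.
After the shift, demand is Qd = 718.5 - 16.5P.
The new intersection has 380 = 19P, i.e. P = 20, Q = 388.5.
ΔP = 20 - 21 = -1.

ΔP = -1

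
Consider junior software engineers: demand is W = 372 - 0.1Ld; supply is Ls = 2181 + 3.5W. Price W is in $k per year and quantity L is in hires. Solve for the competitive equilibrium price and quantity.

Rewriting in direct form: Ld = 3720 - 10W.
Set Ld = Ls: 3720 - 10W = 2181 + 3.5W, so 1539 = 13.5W and W* = 114.
From the demand curve, L* = 3720 - 10(114) = 2580.

W* = 114, L* = 2580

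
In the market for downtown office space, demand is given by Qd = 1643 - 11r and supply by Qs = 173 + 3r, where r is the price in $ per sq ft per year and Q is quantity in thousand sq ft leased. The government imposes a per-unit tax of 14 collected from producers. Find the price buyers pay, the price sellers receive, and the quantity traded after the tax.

With a tax of 14 on producers, they supply based on the net price r_s = r_b - 14, so Qs = 131 + 3r_b.
Market clearing requires 1643 - 11r_b = 131 + 3r_b; hence 1512 = 14r_b and r_b = 108.
So r_s = 94 and the quantity traded is Q = 1643 - 11(108) = 455.

r_b = 108, r_s = 94, Q = 455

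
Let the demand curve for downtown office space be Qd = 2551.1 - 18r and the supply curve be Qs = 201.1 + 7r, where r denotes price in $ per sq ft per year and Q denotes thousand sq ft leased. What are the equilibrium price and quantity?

r* = 94, Q* = 859.1

Equating demand and supply, 2551.1 - 18r = 201.1 + 7r gives 25r = 2350, so r* = 94.
From the demand curve, Q* = 2551.1 - 18(94) = 859.1.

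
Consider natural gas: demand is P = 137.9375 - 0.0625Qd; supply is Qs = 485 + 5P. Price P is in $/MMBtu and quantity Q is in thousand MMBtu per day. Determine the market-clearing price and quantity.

In direct form, Qd = 2207 - 16P.
Equating demand and supply, 2207 - 16P = 485 + 5P gives 21P = 1722, so P* = 82.
Plugging P* into demand: Q* = 2207 - 16(82) = 895.

P* = 82, Q* = 895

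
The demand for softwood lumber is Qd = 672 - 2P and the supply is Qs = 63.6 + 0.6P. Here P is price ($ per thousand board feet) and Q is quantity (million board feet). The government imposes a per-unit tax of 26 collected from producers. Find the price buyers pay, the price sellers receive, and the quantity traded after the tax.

P_b = 240, P_s = 214, Q = 192

With a tax of 26 on producers, they supply based on the net price P_s = P_b - 26, so Qs = 48 + 0.6P_b.
Set Qd = Qs: 672 - 2P_b = 48 + 0.6P_b, so 624 = 2.6P_b and P_b = 240.
So P_s = 214 and the quantity traded is Q = 672 - 2(240) = 192.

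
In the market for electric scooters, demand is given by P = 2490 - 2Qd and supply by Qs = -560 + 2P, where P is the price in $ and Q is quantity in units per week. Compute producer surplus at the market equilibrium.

Solving each curve for Q: Qd = 1245 - 0.5P.
Equating demand and supply, 1245 - 0.5P = -560 + 2P gives 2.5P = 1805, so P* = 722.
Plugging P* into demand: Q* = 1245 - 0.5(722) = 884.
Supply choke price (Qs = 0): P = 280. Producer surplus = ½ × (722 - 280) × 884 = 195364.

Producer surplus = 195364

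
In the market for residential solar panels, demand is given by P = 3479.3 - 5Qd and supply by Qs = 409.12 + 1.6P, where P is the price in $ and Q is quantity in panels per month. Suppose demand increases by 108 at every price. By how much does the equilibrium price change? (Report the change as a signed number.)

ΔP = 60

Inverting to quantity form: Qd = 695.86 - 0.2P.
At equilibrium Qd = Qs, so 695.86 - 0.2P = 409.12 + 1.6P; collecting terms, 286.74 = 1.8P and P* = 159.3.
From the demand curve, Q* = 695.86 - 0.2(159.3) = 664.
After the shift, demand is Qd = 803.86 - 0.2P.
The new intersection has 394.74 = 1.8P, i.e. P = 219.3, Q = 760.
ΔP = 219.3 - 159.3 = 60.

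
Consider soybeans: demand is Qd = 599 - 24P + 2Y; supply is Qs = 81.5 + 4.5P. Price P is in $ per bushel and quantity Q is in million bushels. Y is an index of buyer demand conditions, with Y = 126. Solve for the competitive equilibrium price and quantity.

P* = 27, Q* = 203

With Y = 126, demand is Qd = 851 - 24P.
Equating demand and supply, 851 - 24P = 81.5 + 4.5P gives 28.5P = 769.5, so P* = 27.
Then Q* = 851 - 24(27) = 203.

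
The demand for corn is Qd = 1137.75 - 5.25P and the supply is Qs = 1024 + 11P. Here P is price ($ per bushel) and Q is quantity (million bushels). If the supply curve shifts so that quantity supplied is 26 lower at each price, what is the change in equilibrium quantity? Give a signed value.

Equating demand and supply, 1137.75 - 5.25P = 1024 + 11P gives 16.25P = 113.75, so P* = 7.
Substitute back: Q* = 1137.75 - 5.25(7) = 1101.
After the shift, supply is Qs = 998 + 11P.
New equilibrium: 139.75 = 16.25P, so P = 8.6 and Q = 1092.6.
ΔQ = 1092.6 - 1101 = -8.4.

ΔQ = -8.4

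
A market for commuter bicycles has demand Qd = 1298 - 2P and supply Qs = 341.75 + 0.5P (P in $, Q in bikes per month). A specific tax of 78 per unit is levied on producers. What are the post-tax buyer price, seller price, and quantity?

Producers keep P_s = P_b - 78 per unit, so supply in terms of the buyer price is Qs = 302.75 + 0.5P_b.
Equate demand and the shifted supply: 1298 - 2P_b = 302.75 + 0.5P_b, giving 2.5P_b = 995.25, so P_b = 398.1.
Then P_s = 398.1 - 78 = 320.1 and Q = 1298 - 2(398.1) = 501.8.

P_b = 398.1, P_s = 320.1, Q = 501.8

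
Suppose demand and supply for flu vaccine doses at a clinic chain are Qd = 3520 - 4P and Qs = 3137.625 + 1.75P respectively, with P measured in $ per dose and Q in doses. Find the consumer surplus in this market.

Consumer surplus = 1323564.5

The market clears where 3520 - 4P = 3137.625 + 1.75P. Rearranging, 5.75P = 382.375, hence P* = 66.5.
From the demand curve, Q* = 3520 - 4(66.5) = 3254.
Demand choke price (Qd = 0): P = 3520/4 = 880. Consumer surplus = ½ × (880 - 66.5) × 3254 = 1323564.5.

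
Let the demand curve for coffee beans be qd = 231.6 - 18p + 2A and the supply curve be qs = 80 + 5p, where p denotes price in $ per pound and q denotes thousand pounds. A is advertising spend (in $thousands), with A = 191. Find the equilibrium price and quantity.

p* = 23.2, q* = 196

With A = 191, demand is qd = 613.6 - 18p.
At equilibrium qd = qs, so 613.6 - 18p = 80 + 5p; collecting terms, 533.6 = 23p and p* = 23.2.
Substitute back: q* = 613.6 - 18(23.2) = 196.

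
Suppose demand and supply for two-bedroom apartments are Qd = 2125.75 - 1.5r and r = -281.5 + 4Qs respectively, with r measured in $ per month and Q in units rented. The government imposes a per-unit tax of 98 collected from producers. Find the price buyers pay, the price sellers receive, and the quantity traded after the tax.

r_b = 1188.5, r_s = 1090.5, Q = 343

Inverting to quantity form: Qs = 70.375 + 0.25r.
The tax drives a wedge r_b - r_s = 98. Substituting r_s = r_b - 98 into supply: Qs = 45.875 + 0.25r_b.
Market clearing requires 2125.75 - 1.5r_b = 45.875 + 0.25r_b; hence 2079.875 = 1.75r_b and r_b = 1188.5.
Then r_s = 1188.5 - 98 = 1090.5 and Q = 2125.75 - 1.5(1188.5) = 343.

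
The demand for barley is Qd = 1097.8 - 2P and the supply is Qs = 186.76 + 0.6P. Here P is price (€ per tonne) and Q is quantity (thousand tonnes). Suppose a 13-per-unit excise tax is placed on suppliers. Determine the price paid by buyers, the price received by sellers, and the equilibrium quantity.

P_b = 353.4, P_s = 340.4, Q = 391

The tax drives a wedge P_b - P_s = 13. Substituting P_s = P_b - 13 into supply: Qs = 178.96 + 0.6P_b.
Market clearing requires 1097.8 - 2P_b = 178.96 + 0.6P_b; hence 918.84 = 2.6P_b and P_b = 353.4.
Then P_s = 353.4 - 13 = 340.4 and Q = 1097.8 - 2(353.4) = 391.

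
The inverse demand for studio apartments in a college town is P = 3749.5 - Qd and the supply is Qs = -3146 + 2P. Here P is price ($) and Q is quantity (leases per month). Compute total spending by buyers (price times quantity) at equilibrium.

Solving each curve for Q: Qd = 3749.5 - P.
At equilibrium Qd = Qs, so 3749.5 - P = -3146 + 2P; collecting terms, 6895.5 = 3P and P* = 2298.5.
Then Q* = 3749.5 - 2298.5 = 1451.
Total spending by buyers = P* × Q* = 2298.5 × 1451 = 3335123.5.

Total spending by buyers = 3335123.5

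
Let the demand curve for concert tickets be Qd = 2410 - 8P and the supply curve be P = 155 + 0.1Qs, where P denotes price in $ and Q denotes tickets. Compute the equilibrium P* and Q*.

P* = 220, Q* = 650

Rewriting in direct form: Qs = -1550 + 10P.
At equilibrium Qd = Qs, so 2410 - 8P = -1550 + 10P; collecting terms, 3960 = 18P and P* = 220.
From the demand curve, Q* = 2410 - 8(220) = 650.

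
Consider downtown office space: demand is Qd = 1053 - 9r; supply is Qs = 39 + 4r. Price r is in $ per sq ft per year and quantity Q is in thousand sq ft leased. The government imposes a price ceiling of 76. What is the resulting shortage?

Shortage = 26

At r = 76: Qd = 369 and Qs = 343.
Shortage = Qd - Qs = 369 - 343 = 26.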